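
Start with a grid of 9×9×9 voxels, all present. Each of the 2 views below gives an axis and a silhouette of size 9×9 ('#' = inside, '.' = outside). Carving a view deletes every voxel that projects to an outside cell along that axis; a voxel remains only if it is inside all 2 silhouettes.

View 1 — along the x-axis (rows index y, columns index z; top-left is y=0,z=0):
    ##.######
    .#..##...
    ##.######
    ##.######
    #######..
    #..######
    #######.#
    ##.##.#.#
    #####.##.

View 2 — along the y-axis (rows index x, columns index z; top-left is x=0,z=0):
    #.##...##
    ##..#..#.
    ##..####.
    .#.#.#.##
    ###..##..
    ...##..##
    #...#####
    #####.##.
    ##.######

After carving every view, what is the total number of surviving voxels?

initial block: 9^3 = 729
V1 x: intersect with YZ mask (62 set) -- 558 left
V2 y: intersect with XZ mask (50 set) -- 352 left

|visual hull| = 352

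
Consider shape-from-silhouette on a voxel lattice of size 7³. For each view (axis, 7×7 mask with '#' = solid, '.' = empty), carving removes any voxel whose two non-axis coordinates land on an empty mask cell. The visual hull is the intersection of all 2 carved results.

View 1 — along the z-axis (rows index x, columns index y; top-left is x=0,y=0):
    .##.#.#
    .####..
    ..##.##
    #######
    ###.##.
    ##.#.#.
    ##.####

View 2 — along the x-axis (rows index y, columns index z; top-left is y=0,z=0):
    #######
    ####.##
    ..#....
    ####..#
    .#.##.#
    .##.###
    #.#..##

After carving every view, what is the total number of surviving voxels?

|visual hull| = 155

start: 7×7×7 = 343 voxels
V1 z: intersect with XY mask (34 set) -- 238 left
V2 x: intersect with YZ mask (32 set) -- 155 left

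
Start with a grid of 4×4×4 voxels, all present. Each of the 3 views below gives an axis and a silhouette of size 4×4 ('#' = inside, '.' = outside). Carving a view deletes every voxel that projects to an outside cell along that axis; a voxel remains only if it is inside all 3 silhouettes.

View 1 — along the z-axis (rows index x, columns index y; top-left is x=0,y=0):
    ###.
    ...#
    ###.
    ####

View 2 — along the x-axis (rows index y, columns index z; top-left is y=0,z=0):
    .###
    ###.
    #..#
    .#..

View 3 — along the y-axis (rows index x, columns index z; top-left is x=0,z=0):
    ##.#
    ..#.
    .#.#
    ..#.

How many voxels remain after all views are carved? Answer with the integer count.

12 voxels

initial block: 4^3 = 64
V1 z: intersect with XY mask (11 set) -- 44 left
V2 x: intersect with YZ mask (9 set) -- 26 left
V3 y: intersect with XZ mask (7 set) -- 12 left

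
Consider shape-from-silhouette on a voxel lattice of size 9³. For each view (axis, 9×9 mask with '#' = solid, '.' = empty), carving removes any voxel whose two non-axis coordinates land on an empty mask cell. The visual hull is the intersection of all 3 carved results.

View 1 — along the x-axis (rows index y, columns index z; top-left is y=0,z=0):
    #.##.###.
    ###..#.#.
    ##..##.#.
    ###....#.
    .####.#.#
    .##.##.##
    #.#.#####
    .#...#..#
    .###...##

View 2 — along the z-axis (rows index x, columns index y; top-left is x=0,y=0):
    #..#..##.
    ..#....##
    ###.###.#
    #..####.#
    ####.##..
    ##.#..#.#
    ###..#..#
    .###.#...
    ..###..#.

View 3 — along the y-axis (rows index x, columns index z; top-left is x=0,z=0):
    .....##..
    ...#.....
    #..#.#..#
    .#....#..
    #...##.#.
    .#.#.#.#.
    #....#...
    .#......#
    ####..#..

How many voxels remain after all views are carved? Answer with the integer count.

start: 9×9×9 = 729 voxels
[1] x-view keeps 47 columns → grid now 423
[2] z-view keeps 44 columns → grid now 232
[3] y-view keeps 26 columns → grid now 83

83 voxels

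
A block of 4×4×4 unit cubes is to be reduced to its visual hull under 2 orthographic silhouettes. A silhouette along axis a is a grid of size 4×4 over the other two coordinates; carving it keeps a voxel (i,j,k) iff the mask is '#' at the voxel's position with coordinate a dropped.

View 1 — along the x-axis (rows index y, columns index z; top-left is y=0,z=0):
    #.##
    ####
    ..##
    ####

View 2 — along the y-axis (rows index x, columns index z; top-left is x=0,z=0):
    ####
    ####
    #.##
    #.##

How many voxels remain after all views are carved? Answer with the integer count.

initial block: 4^3 = 64
  1. axis=0 (YZ plane), |mask|=13  ⇒  voxels=52
  2. axis=1 (XZ plane), |mask|=14  ⇒  voxels=48

remaining voxels: 48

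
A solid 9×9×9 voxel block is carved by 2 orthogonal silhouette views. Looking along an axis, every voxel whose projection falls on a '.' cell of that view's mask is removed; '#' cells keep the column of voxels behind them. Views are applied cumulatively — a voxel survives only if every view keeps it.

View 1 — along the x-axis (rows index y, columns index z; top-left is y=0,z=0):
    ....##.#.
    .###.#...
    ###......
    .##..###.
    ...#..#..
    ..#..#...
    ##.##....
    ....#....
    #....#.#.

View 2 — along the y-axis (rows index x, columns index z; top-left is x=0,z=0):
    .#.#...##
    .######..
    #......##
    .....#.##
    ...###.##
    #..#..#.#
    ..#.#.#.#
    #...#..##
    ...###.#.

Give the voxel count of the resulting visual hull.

|visual hull| = 99

initial block: 9^3 = 729
  1. axis=0 (YZ plane), |mask|=27  ⇒  voxels=243
  2. axis=1 (XZ plane), |mask|=37  ⇒  voxels=99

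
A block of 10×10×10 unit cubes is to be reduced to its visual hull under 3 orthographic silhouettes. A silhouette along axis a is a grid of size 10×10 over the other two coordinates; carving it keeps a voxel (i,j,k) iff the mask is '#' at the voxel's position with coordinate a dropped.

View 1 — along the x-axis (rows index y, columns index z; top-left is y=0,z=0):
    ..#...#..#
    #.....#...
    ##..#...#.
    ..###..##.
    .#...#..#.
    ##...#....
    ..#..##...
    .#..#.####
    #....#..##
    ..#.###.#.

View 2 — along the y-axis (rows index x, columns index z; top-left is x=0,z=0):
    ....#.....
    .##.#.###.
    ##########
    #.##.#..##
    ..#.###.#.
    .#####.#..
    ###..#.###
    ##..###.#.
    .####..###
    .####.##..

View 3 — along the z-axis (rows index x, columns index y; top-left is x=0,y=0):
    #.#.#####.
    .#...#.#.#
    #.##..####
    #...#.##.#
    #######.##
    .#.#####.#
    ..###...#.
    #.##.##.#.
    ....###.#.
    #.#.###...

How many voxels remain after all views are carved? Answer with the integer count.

remaining voxels: 133

full grid |V| = 1000
[1] x-view keeps 38 columns → grid now 380
[2] y-view keeps 60 columns → grid now 234
[3] z-view keeps 58 columns → grid now 133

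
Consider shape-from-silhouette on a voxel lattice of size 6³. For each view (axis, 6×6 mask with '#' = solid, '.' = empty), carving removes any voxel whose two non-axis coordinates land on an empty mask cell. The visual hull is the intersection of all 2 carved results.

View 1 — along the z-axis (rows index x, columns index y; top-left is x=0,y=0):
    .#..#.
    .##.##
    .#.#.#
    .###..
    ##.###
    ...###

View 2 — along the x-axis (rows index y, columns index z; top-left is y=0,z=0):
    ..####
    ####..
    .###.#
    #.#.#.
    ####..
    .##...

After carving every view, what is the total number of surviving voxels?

start: 6×6×6 = 216 voxels
after view 1 [z-axis, 20 of 36 cells solid] → remaining = 120
after view 2 [x-axis, 21 of 36 cells solid] → remaining = 68

|visual hull| = 68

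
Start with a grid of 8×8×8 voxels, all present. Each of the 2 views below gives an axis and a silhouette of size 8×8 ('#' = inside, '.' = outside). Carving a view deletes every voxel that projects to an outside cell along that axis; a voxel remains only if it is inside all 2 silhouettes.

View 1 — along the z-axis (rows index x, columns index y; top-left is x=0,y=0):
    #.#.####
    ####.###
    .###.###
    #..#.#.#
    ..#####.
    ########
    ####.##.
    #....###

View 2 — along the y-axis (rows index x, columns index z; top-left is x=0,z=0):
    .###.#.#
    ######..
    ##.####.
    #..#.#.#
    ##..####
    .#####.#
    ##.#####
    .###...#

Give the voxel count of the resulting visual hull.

full grid |V| = 512
V1 z: intersect with XY mask (46 set) -- 368 left
V2 y: intersect with XZ mask (44 set) -- 260 left

260 voxels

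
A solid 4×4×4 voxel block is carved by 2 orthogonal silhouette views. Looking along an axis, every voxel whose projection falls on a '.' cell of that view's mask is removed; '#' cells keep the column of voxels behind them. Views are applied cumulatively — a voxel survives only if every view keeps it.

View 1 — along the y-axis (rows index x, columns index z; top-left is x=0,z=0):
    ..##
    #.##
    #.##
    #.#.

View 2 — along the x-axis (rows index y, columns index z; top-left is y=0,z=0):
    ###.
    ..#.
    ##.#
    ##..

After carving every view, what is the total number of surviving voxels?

initial block: 4^3 = 64
carve view 1 (along y, XZ-mask fill 10/16): 40 voxels remain
carve view 2 (along x, YZ-mask fill 9/16): 20 voxels remain

voxel count = 20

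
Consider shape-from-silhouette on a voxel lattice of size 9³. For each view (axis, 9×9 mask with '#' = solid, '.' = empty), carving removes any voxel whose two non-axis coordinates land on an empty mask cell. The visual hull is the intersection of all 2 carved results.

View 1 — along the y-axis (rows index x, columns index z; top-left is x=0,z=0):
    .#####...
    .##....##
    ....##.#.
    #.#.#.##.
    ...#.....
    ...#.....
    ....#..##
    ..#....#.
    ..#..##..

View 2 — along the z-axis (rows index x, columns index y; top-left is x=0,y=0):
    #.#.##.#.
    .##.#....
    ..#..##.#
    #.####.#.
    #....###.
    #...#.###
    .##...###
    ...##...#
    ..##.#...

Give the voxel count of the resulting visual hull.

118 voxels

full grid |V| = 729
step 1: project along y, AND mask (27/81) → |grid| = 243
step 2: project along z, AND mask (38/81) → |grid| = 118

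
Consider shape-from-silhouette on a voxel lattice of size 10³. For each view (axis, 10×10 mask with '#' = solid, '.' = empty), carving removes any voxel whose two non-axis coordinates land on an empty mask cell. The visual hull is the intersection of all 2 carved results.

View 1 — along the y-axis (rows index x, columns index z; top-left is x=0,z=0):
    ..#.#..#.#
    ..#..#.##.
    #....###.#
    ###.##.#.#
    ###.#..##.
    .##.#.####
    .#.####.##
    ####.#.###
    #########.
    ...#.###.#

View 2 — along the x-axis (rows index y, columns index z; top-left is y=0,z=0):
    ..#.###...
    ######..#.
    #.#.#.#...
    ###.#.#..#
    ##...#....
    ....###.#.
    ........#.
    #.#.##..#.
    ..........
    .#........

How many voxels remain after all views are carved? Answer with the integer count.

remaining voxels: 210

full grid |V| = 1000
  1. axis=1 (XZ plane), |mask|=62  ⇒  voxels=620
  2. axis=0 (YZ plane), |mask|=35  ⇒  voxels=210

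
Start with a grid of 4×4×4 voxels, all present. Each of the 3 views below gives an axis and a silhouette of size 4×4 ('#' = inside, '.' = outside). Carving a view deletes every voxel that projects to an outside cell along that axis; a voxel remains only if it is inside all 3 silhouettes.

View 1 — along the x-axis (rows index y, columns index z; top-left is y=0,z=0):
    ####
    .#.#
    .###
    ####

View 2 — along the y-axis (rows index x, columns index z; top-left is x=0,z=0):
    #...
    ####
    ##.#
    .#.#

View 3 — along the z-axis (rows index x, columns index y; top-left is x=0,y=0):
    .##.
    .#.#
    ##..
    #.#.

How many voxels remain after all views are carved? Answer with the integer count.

remaining voxels: 15

initial block: 4^3 = 64
after view 1 [x-axis, 13 of 16 cells solid] → remaining = 52
after view 2 [y-axis, 10 of 16 cells solid] → remaining = 33
after view 3 [z-axis, 8 of 16 cells solid] → remaining = 15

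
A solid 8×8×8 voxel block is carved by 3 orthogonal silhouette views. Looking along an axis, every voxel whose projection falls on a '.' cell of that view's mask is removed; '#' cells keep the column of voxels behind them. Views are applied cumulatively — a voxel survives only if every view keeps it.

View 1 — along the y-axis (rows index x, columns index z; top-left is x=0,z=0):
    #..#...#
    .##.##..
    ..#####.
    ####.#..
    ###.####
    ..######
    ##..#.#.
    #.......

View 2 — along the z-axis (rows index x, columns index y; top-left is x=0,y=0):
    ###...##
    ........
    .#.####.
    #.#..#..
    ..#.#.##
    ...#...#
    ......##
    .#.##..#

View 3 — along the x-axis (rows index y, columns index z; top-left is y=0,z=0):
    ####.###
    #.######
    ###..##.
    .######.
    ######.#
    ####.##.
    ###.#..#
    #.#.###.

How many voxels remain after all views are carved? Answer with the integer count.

|visual hull| = 83

full grid |V| = 512
V1 y: intersect with XZ mask (35 set) -- 280 left
V2 z: intersect with XY mask (25 set) -- 107 left
V3 x: intersect with YZ mask (48 set) -- 83 left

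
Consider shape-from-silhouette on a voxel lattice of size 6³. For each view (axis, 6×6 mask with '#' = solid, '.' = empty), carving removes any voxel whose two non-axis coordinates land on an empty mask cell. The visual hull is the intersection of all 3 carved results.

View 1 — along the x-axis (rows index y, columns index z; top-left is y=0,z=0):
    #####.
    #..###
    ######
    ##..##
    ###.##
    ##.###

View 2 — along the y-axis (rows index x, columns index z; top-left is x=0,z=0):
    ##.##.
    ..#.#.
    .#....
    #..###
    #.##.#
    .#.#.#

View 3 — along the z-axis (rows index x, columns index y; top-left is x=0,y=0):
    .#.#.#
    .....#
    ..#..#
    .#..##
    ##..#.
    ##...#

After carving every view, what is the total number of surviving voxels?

|visual hull| = 40

start: 6×6×6 = 216 voxels
after view 1 [x-axis, 29 of 36 cells solid] → remaining = 174
after view 2 [y-axis, 18 of 36 cells solid] → remaining = 88
after view 3 [z-axis, 15 of 36 cells solid] → remaining = 40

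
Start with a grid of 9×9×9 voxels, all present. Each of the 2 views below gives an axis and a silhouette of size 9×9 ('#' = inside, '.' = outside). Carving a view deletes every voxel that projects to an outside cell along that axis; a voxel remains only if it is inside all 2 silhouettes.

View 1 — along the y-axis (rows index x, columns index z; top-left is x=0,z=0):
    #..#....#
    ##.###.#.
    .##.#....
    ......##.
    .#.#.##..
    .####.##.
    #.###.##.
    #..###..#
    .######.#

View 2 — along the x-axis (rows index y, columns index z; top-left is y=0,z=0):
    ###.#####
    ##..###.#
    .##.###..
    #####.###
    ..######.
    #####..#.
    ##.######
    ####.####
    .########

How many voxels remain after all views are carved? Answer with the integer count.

initial block: 9^3 = 729
[1] y-view keeps 42 columns → grid now 378
[2] x-view keeps 63 columns → grid now 296

voxel count = 296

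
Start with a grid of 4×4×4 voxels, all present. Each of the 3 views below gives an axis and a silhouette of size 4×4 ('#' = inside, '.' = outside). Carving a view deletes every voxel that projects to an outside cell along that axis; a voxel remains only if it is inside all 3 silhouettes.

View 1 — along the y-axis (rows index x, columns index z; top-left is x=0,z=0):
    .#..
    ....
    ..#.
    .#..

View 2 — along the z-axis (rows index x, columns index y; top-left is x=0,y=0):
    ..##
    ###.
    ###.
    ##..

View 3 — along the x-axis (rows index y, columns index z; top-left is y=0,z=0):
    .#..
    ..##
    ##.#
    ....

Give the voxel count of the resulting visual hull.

3 voxels

initial block: 4^3 = 64
carve view 1 (along y, XZ-mask fill 3/16): 12 voxels remain
carve view 2 (along z, XY-mask fill 10/16): 7 voxels remain
carve view 3 (along x, YZ-mask fill 6/16): 3 voxels remain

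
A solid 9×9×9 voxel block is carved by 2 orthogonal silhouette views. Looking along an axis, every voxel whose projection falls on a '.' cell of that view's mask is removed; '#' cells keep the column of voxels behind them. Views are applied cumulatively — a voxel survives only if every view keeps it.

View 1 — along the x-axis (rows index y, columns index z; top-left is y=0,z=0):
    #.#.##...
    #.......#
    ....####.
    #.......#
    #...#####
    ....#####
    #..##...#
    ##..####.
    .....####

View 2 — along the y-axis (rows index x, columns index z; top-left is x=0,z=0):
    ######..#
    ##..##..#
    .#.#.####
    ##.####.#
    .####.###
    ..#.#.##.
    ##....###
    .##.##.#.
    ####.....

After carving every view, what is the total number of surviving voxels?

before carving: 729 voxels (9×9×9)
step 1: project along x, AND mask (37/81) → |grid| = 333
step 2: project along y, AND mask (50/81) → |grid| = 200

200 voxels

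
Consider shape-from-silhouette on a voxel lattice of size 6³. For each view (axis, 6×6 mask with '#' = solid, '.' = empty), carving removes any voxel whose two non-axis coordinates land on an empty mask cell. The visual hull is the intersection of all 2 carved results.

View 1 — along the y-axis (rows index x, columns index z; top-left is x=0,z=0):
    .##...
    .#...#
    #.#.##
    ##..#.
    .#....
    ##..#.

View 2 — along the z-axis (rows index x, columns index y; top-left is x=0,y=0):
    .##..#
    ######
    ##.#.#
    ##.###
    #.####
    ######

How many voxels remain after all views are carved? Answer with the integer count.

initial block: 6^3 = 216
  1. axis=1 (XZ plane), |mask|=15  ⇒  voxels=90
  2. axis=2 (XY plane), |mask|=29  ⇒  voxels=72

|visual hull| = 72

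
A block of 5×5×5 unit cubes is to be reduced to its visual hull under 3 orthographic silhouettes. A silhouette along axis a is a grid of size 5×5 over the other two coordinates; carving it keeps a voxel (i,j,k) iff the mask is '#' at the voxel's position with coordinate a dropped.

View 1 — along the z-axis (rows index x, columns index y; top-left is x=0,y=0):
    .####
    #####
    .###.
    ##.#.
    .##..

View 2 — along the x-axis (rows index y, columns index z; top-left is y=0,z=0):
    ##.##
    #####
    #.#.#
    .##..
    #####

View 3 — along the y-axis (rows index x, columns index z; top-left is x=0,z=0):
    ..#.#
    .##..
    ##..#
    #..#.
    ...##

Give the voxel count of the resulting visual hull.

start: 5×5×5 = 125 voxels
  1. axis=2 (XY plane), |mask|=17  ⇒  voxels=85
  2. axis=0 (YZ plane), |mask|=19  ⇒  voxels=63
  3. axis=1 (XZ plane), |mask|=11  ⇒  voxels=28

28 voxels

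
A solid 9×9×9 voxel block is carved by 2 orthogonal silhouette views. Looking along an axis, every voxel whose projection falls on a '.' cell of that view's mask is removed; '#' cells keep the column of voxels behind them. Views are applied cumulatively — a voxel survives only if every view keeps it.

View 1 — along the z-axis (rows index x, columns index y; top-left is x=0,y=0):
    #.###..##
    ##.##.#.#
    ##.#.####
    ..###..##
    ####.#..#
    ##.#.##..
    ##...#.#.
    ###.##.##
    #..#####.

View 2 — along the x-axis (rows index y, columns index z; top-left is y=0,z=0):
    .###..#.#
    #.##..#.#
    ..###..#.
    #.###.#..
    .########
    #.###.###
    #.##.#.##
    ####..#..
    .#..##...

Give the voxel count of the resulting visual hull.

remaining voxels: 275

start: 9×9×9 = 729 voxels
[1] z-view keeps 52 columns → grid now 468
[2] x-view keeps 48 columns → grid now 275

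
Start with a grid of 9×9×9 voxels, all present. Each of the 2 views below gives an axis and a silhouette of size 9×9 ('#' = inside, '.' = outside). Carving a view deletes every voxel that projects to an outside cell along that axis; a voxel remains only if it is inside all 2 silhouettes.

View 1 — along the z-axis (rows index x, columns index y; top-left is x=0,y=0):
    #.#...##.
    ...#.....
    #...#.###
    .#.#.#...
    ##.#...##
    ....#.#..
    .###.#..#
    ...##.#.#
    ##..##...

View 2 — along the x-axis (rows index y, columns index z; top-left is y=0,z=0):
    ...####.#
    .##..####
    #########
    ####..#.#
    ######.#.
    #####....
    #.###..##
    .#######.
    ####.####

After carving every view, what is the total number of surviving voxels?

remaining voxels: 212

start: 9×9×9 = 729 voxels
step 1: project along z, AND mask (33/81) → |grid| = 297
step 2: project along x, AND mask (59/81) → |grid| = 212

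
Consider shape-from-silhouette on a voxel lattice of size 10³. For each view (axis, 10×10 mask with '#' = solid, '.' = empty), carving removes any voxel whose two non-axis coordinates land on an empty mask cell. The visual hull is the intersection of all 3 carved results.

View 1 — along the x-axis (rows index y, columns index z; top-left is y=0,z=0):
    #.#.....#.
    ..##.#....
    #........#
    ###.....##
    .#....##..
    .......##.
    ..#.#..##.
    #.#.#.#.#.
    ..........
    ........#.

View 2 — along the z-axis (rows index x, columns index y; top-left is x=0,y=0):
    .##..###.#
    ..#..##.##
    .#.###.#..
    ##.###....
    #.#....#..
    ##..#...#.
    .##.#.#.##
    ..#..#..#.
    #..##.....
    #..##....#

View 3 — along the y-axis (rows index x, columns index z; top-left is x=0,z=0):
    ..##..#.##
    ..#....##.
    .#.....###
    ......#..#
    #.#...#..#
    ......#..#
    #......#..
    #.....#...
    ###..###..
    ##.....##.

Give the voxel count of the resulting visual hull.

voxel count = 54

full grid |V| = 1000
V1 x: intersect with YZ mask (28 set) -- 280 left
V2 z: intersect with XY mask (44 set) -- 119 left
V3 y: intersect with XZ mask (34 set) -- 54 left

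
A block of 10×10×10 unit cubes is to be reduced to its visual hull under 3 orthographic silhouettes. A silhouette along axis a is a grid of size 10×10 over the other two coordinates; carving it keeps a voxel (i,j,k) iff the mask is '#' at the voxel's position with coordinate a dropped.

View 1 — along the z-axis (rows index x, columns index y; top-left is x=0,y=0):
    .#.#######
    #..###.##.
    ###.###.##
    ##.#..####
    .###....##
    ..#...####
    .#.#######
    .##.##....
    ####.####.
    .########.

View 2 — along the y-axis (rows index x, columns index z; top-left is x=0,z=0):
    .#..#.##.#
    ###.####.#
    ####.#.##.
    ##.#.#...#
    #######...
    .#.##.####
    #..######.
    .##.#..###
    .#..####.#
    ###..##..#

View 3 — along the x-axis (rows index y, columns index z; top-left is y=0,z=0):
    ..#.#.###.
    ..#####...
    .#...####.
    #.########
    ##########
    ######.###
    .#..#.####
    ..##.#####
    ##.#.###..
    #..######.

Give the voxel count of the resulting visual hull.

296 voxels

initial block: 10^3 = 1000
  1. axis=2 (XY plane), |mask|=67  ⇒  voxels=670
  2. axis=1 (XZ plane), |mask|=64  ⇒  voxels=425
  3. axis=0 (YZ plane), |mask|=69  ⇒  voxels=296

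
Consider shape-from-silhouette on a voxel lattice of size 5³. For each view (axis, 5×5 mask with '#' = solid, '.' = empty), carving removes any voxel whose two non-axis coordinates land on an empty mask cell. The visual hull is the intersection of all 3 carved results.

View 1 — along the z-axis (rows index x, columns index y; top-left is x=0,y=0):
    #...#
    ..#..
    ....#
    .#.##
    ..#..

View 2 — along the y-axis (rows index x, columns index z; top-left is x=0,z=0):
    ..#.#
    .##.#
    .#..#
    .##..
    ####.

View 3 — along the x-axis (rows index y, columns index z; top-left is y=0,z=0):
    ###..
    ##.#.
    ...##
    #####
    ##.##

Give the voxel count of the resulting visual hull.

remaining voxels: 10

start: 5×5×5 = 125 voxels
step 1: project along z, AND mask (8/25) → |grid| = 40
step 2: project along y, AND mask (13/25) → |grid| = 19
step 3: project along x, AND mask (17/25) → |grid| = 10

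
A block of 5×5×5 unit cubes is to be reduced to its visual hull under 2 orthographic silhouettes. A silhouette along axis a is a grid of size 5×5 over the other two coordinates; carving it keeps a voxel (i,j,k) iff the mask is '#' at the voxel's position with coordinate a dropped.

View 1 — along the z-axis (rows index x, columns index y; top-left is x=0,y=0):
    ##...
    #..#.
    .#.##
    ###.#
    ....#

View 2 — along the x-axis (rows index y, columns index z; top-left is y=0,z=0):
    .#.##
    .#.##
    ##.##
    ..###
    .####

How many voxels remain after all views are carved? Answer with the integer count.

voxel count = 40

initial block: 5^3 = 125
after view 1 [z-axis, 12 of 25 cells solid] → remaining = 60
after view 2 [x-axis, 17 of 25 cells solid] → remaining = 40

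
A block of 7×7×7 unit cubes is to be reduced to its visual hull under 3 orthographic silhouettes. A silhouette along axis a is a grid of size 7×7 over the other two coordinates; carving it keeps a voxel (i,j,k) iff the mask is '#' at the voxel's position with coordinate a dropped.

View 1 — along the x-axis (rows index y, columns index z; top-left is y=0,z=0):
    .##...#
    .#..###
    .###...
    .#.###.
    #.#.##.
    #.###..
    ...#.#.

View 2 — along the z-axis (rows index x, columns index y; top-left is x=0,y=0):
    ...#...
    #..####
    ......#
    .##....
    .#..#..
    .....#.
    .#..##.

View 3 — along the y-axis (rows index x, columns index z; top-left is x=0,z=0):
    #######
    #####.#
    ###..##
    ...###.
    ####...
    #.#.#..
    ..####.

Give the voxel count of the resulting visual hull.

voxel count = 36

full grid |V| = 343
after view 1 [x-axis, 24 of 49 cells solid] → remaining = 168
after view 2 [z-axis, 15 of 49 cells solid] → remaining = 54
after view 3 [y-axis, 32 of 49 cells solid] → remaining = 36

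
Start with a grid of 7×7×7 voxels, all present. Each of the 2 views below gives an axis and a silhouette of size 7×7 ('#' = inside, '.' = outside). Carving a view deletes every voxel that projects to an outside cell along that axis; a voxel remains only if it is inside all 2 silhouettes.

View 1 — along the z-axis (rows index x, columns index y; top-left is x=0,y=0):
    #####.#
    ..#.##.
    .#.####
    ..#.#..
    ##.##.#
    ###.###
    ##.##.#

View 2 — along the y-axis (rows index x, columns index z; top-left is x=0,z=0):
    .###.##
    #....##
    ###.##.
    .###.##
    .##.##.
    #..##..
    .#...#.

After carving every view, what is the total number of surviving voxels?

initial block: 7^3 = 343
[1] z-view keeps 32 columns → grid now 224
[2] y-view keeps 27 columns → grid now 122

|visual hull| = 122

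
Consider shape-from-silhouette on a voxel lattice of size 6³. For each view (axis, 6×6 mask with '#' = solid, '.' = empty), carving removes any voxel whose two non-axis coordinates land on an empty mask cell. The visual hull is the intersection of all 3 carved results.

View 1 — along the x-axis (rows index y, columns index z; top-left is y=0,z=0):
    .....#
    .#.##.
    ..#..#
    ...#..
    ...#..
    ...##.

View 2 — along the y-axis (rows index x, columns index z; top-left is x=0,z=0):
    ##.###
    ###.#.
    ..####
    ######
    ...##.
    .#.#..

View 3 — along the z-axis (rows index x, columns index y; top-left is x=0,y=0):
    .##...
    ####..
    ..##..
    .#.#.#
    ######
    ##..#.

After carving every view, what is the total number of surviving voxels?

initial block: 6^3 = 216
carve view 1 (along x, YZ-mask fill 10/36): 60 voxels remain
carve view 2 (along y, XZ-mask fill 23/36): 43 voxels remain
carve view 3 (along z, XY-mask fill 20/36): 25 voxels remain

|visual hull| = 25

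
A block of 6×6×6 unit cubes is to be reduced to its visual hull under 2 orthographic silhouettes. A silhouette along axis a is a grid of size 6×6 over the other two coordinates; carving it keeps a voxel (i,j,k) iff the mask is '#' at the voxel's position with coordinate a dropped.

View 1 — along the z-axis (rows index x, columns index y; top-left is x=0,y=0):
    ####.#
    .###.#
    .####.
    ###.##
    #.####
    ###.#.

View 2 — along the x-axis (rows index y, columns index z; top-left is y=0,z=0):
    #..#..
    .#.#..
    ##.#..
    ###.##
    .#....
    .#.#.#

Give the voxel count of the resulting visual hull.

before carving: 216 voxels (6×6×6)
V1 z: intersect with XY mask (27 set) -- 162 left
V2 x: intersect with YZ mask (16 set) -- 72 left

voxel count = 72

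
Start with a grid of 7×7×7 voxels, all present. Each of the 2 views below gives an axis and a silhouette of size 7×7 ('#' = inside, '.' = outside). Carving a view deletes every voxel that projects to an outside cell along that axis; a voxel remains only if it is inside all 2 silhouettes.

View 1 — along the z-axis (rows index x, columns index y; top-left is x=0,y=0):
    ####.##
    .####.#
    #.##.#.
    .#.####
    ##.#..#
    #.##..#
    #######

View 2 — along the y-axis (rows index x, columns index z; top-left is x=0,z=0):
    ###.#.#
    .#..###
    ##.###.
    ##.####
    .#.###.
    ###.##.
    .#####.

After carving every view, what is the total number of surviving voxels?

171 voxels

initial block: 7^3 = 343
carve view 1 (along z, XY-mask fill 35/49): 245 voxels remain
carve view 2 (along y, XZ-mask fill 34/49): 171 voxels remain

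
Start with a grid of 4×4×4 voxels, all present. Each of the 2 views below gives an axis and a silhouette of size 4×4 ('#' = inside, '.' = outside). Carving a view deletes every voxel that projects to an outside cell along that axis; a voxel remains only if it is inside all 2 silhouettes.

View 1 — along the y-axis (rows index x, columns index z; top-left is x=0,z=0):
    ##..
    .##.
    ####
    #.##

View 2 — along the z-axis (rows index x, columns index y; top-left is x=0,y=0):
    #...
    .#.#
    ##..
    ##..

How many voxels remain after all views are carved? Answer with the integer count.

remaining voxels: 20

full grid |V| = 64
[1] y-view keeps 11 columns → grid now 44
[2] z-view keeps 7 columns → grid now 20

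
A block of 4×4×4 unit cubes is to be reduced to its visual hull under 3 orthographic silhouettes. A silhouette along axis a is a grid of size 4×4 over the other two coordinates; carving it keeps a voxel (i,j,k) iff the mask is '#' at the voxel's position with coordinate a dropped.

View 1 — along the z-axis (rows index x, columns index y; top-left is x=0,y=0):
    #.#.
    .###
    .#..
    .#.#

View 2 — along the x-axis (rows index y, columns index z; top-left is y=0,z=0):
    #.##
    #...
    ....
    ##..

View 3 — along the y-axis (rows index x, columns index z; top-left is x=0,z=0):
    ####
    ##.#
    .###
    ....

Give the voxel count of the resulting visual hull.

start: 4×4×4 = 64 voxels
V1 z: intersect with XY mask (8 set) -- 32 left
V2 x: intersect with YZ mask (6 set) -- 10 left
V3 y: intersect with XZ mask (10 set) -- 6 left

|visual hull| = 6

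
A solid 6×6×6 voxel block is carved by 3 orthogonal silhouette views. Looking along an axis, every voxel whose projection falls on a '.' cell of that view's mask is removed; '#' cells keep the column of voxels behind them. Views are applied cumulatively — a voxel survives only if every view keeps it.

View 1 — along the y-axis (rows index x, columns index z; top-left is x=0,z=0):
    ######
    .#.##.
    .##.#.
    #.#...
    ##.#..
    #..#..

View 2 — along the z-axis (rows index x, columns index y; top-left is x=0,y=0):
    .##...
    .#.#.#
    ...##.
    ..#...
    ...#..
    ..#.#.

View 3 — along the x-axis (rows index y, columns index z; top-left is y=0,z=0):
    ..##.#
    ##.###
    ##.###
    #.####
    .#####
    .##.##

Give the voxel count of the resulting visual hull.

28 voxels

full grid |V| = 216
  1. axis=1 (XZ plane), |mask|=19  ⇒  voxels=114
  2. axis=2 (XY plane), |mask|=11  ⇒  voxels=36
  3. axis=0 (YZ plane), |mask|=27  ⇒  voxels=28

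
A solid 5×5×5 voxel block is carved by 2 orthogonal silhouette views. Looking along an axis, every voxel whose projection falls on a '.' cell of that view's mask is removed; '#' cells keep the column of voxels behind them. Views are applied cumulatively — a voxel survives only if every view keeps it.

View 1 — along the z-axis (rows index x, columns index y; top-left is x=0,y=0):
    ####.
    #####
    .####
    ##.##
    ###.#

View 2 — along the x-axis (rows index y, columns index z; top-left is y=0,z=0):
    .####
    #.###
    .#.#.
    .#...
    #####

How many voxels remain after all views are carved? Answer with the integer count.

remaining voxels: 68

start: 5×5×5 = 125 voxels
carve view 1 (along z, XY-mask fill 21/25): 105 voxels remain
carve view 2 (along x, YZ-mask fill 16/25): 68 voxels remain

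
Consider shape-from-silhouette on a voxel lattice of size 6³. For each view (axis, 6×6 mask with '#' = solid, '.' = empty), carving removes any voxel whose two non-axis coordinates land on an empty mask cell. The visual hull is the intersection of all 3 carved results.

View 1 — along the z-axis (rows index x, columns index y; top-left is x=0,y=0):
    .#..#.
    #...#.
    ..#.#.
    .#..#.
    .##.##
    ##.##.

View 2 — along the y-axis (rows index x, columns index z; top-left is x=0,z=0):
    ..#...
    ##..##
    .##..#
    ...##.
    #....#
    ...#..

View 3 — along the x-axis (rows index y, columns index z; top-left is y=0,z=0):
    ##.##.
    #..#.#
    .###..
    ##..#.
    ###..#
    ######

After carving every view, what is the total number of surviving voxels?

full grid |V| = 216
  1. axis=2 (XY plane), |mask|=16  ⇒  voxels=96
  2. axis=1 (XZ plane), |mask|=13  ⇒  voxels=32
  3. axis=0 (YZ plane), |mask|=23  ⇒  voxels=21

|visual hull| = 21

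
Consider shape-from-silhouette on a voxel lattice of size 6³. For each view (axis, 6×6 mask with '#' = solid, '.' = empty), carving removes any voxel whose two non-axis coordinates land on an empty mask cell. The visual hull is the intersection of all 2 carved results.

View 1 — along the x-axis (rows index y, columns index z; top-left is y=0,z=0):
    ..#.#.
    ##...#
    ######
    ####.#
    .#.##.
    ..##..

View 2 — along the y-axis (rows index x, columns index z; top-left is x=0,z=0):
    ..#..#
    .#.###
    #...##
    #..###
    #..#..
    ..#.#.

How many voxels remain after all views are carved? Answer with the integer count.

before carving: 216 voxels (6×6×6)
  1. axis=0 (YZ plane), |mask|=21  ⇒  voxels=126
  2. axis=1 (XZ plane), |mask|=17  ⇒  voxels=57

remaining voxels: 57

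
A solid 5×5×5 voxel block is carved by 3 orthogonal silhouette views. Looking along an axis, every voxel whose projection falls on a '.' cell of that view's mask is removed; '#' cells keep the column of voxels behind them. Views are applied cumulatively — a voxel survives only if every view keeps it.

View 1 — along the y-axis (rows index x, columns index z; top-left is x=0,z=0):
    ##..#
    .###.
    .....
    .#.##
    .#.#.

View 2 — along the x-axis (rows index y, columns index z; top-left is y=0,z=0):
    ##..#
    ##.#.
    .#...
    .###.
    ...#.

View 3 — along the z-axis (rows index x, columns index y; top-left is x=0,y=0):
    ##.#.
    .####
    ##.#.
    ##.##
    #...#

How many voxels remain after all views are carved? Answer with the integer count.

start: 5×5×5 = 125 voxels
[1] y-view keeps 11 columns → grid now 55
[2] x-view keeps 11 columns → grid now 30
[3] z-view keeps 16 columns → grid now 22

|visual hull| = 22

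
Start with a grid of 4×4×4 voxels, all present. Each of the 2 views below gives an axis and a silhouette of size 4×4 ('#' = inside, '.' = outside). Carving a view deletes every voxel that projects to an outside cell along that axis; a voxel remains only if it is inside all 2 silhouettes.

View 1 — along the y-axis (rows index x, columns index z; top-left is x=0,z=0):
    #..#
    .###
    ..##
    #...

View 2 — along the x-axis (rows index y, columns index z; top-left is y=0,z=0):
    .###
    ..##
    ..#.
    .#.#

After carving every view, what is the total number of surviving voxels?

full grid |V| = 64
carve view 1 (along y, XZ-mask fill 8/16): 32 voxels remain
carve view 2 (along x, YZ-mask fill 8/16): 17 voxels remain

voxel count = 17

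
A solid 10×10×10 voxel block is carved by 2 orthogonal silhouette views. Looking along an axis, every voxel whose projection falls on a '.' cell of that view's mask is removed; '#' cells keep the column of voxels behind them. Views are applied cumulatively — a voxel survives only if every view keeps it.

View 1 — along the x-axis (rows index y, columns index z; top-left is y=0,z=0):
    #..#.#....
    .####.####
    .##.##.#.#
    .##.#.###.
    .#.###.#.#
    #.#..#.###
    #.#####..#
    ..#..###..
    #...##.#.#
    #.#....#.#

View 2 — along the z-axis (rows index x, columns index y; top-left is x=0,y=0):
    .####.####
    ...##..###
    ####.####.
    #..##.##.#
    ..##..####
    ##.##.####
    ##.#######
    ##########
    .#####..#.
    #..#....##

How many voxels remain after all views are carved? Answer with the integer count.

full grid |V| = 1000
after view 1 [x-axis, 55 of 100 cells solid] → remaining = 550
after view 2 [z-axis, 70 of 100 cells solid] → remaining = 380

380 voxels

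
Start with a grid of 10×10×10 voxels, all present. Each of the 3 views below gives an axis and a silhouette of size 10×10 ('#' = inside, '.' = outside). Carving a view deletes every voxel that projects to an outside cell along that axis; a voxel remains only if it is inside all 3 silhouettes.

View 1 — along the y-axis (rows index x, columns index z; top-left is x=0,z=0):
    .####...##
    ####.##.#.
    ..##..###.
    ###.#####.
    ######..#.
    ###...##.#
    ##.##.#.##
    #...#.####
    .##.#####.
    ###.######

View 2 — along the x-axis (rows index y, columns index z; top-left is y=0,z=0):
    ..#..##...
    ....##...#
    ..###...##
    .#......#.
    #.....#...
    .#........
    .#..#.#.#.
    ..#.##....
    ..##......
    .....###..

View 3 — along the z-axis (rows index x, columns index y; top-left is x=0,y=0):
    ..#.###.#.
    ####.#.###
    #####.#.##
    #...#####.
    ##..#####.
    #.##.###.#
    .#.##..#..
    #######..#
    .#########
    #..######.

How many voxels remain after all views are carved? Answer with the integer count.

remaining voxels: 136

full grid |V| = 1000
carve view 1 (along y, XZ-mask fill 68/100): 680 voxels remain
carve view 2 (along x, YZ-mask fill 28/100): 196 voxels remain
carve view 3 (along z, XY-mask fill 69/100): 136 voxels remain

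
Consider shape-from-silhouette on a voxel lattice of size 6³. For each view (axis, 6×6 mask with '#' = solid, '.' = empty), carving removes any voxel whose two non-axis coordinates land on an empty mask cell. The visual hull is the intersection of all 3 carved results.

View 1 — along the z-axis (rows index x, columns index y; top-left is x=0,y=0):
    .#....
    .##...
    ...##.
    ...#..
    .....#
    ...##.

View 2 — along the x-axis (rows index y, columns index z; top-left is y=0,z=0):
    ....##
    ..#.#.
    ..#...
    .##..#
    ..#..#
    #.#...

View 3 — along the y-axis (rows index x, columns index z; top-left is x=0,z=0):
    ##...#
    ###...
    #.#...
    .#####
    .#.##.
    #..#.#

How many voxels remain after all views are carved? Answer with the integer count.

before carving: 216 voxels (6×6×6)
carve view 1 (along z, XY-mask fill 9/36): 54 voxels remain
carve view 2 (along x, YZ-mask fill 12/36): 20 voxels remain
carve view 3 (along y, XZ-mask fill 19/36): 9 voxels remain

voxel count = 9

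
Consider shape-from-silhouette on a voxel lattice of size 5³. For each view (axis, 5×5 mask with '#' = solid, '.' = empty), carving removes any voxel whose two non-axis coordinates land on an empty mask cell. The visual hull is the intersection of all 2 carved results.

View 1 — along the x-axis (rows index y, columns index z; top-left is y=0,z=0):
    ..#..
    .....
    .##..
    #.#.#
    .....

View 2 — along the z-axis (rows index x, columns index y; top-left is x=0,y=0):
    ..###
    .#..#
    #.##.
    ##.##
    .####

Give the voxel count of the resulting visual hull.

full grid |V| = 125
carve view 1 (along x, YZ-mask fill 6/25): 30 voxels remain
carve view 2 (along z, XY-mask fill 16/25): 20 voxels remain

|visual hull| = 20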